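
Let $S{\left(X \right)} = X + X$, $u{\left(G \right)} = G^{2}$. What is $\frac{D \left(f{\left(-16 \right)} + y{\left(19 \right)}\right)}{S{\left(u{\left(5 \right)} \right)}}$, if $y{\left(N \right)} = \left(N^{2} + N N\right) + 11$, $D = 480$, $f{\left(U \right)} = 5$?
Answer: $\frac{35424}{5} \approx 7084.8$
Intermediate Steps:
$y{\left(N \right)} = 11 + 2 N^{2}$ ($y{\left(N \right)} = \left(N^{2} + N^{2}\right) + 11 = 2 N^{2} + 11 = 11 + 2 N^{2}$)
$S{\left(X \right)} = 2 X$
$\frac{D \left(f{\left(-16 \right)} + y{\left(19 \right)}\right)}{S{\left(u{\left(5 \right)} \right)}} = \frac{480 \left(5 + \left(11 + 2 \cdot 19^{2}\right)\right)}{2 \cdot 5^{2}} = \frac{480 \left(5 + \left(11 + 2 \cdot 361\right)\right)}{2 \cdot 25} = \frac{480 \left(5 + \left(11 + 722\right)\right)}{50} = 480 \left(5 + 733\right) \frac{1}{50} = 480 \cdot 738 \cdot \frac{1}{50} = 354240 \cdot \frac{1}{50} = \frac{35424}{5}$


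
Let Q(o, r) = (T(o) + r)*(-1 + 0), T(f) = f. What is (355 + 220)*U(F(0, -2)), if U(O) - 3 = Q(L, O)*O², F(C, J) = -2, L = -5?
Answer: 17825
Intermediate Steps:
Q(o, r) = -o - r (Q(o, r) = (o + r)*(-1 + 0) = (o + r)*(-1) = -o - r)
U(O) = 3 + O²*(5 - O) (U(O) = 3 + (-1*(-5) - O)*O² = 3 + (5 - O)*O² = 3 + O²*(5 - O))
(355 + 220)*U(F(0, -2)) = (355 + 220)*(3 + (-2)²*(5 - 1*(-2))) = 575*(3 + 4*(5 + 2)) = 575*(3 + 4*7) = 575*(3 + 28) = 575*31 = 17825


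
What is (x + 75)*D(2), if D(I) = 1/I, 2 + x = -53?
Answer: 10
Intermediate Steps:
x = -55 (x = -2 - 53 = -55)
(x + 75)*D(2) = (-55 + 75)/2 = 20*(1/2) = 10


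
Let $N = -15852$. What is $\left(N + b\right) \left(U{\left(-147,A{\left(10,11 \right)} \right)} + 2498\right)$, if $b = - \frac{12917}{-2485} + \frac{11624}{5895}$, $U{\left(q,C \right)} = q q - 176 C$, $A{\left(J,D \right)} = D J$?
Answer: $- \frac{220367233004423}{2929815} \approx -7.5215 \cdot 10^{7}$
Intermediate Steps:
$U{\left(q,C \right)} = q^{2} - 176 C$
$b = \frac{21006271}{2929815}$ ($b = \left(-12917\right) \left(- \frac{1}{2485}\right) + 11624 \cdot \frac{1}{5895} = \frac{12917}{2485} + \frac{11624}{5895} = \frac{21006271}{2929815} \approx 7.1698$)
$\left(N + b\right) \left(U{\left(-147,A{\left(10,11 \right)} \right)} + 2498\right) = \left(-15852 + \frac{21006271}{2929815}\right) \left(\left(\left(-147\right)^{2} - 176 \cdot 11 \cdot 10\right) + 2498\right) = - \frac{46422421109 \left(\left(21609 - 19360\right) + 2498\right)}{2929815} = - \frac{46422421109 \left(2249 + 2498\right)}{2929815} = \left(- \frac{46422421109}{2929815}\right) 4747 = - \frac{220367233004423}{2929815}$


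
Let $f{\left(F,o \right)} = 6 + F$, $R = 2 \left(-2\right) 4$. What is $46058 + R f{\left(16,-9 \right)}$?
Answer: $45706$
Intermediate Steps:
$R = -16$ ($R = \left(-4\right) 4 = -16$)
$46058 + R f{\left(16,-9 \right)} = 46058 - 16 \left(6 + 16\right) = 46058 - 352 = 45706$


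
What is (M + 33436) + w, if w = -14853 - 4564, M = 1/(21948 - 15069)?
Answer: 96436702/6879 ≈ 14019.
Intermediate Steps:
M = 1/6879 ≈ 0.00014537
w = -19417
(M + 33436) + w = (1/6879 + 33436) - 19417 = 230006245/6879 - 19417 = 96436702/6879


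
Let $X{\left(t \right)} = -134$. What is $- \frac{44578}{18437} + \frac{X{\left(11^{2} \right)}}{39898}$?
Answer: $- \frac{890521801}{367799713} \approx -2.4212$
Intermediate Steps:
$- \frac{44578}{18437} + \frac{X{\left(11^{2} \right)}}{39898} = - \frac{44578}{18437} - \frac{134}{39898} = \left(-44578\right) \frac{1}{18437} - \frac{67}{19949} = - \frac{44578}{18437} - \frac{67}{19949} = - \frac{890521801}{367799713}$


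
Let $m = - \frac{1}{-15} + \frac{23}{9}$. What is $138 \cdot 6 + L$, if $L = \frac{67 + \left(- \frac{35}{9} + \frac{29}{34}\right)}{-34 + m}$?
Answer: $\frac{39652759}{48008} \approx 825.96$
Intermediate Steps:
$m = \frac{118}{45}$ ($m = \left(-1\right) \left(- \frac{1}{15}\right) + 23 \cdot \frac{1}{9} = \frac{1}{15} + \frac{23}{9} = \frac{118}{45} \approx 2.6222$)
$L = - \frac{97865}{48008}$ ($L = \frac{67 + \left(- \frac{35}{9} + \frac{29}{34}\right)}{-34 + \frac{118}{45}} = \frac{67 + \left(\left(-35\right) \frac{1}{9} + 29 \cdot \frac{1}{34}\right)}{- \frac{1412}{45}} = \left(67 + \left(- \frac{35}{9} + \frac{29}{34}\right)\right) \left(- \frac{45}{1412}\right) = \left(67 - \frac{929}{306}\right) \left(- \frac{45}{1412}\right) = \frac{19573}{306} \left(- \frac{45}{1412}\right) = - \frac{97865}{48008} \approx -2.0385$)
$138 \cdot 6 + L = 138 \cdot 6 - \frac{97865}{48008} = 828 - \frac{97865}{48008} = \frac{39652759}{48008}$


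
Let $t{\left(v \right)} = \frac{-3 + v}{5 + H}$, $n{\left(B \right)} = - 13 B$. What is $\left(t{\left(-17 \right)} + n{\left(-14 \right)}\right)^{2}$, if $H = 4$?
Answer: $\frac{2617924}{81} \approx 32320.0$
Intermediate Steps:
$t{\left(v \right)} = - \frac{1}{3} + \frac{v}{9}$ ($t{\left(v \right)} = \frac{-3 + v}{5 + 4} = \frac{-3 + v}{9} = \left(-3 + v\right) \frac{1}{9} = - \frac{1}{3} + \frac{v}{9}$)
$\left(t{\left(-17 \right)} + n{\left(-14 \right)}\right)^{2} = \left(\left(- \frac{1}{3} + \frac{1}{9} \left(-17\right)\right) - -182\right)^{2} = \left(\left(- \frac{1}{3} - \frac{17}{9}\right) + 182\right)^{2} = \left(- \frac{20}{9} + 182\right)^{2} = \left(\frac{1618}{9}\right)^{2} = \frac{2617924}{81}$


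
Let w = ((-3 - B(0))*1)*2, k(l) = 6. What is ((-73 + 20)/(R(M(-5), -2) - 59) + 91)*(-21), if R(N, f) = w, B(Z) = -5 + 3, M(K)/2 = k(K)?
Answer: -117684/61 ≈ -1929.2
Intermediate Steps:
M(K) = 12 (M(K) = 2*6 = 12)
B(Z) = -2
w = -2 (w = ((-3 - 1*(-2))*1)*2 = ((-3 + 2)*1)*2 = -1*1*2 = -1*2 = -2)
R(N, f) = -2
((-73 + 20)/(R(M(-5), -2) - 59) + 91)*(-21) = ((-73 + 20)/(-2 - 59) + 91)*(-21) = (-53/(-61) + 91)*(-21) = (-53*(-1/61) + 91)*(-21) = (53/61 + 91)*(-21) = (5604/61)*(-21) = -117684/61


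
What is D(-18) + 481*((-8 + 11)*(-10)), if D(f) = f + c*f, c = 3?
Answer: -14502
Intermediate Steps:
D(f) = 4*f (D(f) = f + 3*f = 4*f)
D(-18) + 481*((-8 + 11)*(-10)) = 4*(-18) + 481*((-8 + 11)*(-10)) = -72 + 481*(3*(-10)) = -72 + 481*(-30) = -72 - 14430 = -14502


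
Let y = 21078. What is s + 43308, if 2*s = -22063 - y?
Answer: 43475/2 ≈ 21738.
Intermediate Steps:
s = -43141/2 (s = (-22063 - 1*21078)/2 = (-22063 - 21078)/2 = (½)*(-43141) = -43141/2 ≈ -21571.)
s + 43308 = -43141/2 + 43308 = 43475/2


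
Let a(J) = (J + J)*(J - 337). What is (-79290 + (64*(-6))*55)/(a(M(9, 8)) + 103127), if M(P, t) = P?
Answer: -100410/97223 ≈ -1.0328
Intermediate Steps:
a(J) = 2*J*(-337 + J) (a(J) = (2*J)*(-337 + J) = 2*J*(-337 + J))
(-79290 + (64*(-6))*55)/(a(M(9, 8)) + 103127) = (-79290 + (64*(-6))*55)/(2*9*(-337 + 9) + 103127) = (-79290 - 384*55)/(2*9*(-328) + 103127) = (-79290 - 21120)/(-5904 + 103127) = -100410/97223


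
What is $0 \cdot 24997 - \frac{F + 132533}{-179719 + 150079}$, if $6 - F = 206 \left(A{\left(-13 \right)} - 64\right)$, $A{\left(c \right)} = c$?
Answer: $\frac{49467}{9880} \approx 5.0068$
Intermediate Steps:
$F = 15868$ ($F = 6 - 206 \left(-13 - 64\right) = 6 - 206 \left(-77\right) = 6 - -15862 = 6 + 15862 = 15868$)
$0 \cdot 24997 - \frac{F + 132533}{-179719 + 150079} = 0 \cdot 24997 - \frac{15868 + 132533}{-179719 + 150079} = 0 - \frac{148401}{-29640} = 0 - 148401 \left(- \frac{1}{29640}\right) = 0 - - \frac{49467}{9880} = 0 + \frac{49467}{9880} = \frac{49467}{9880}$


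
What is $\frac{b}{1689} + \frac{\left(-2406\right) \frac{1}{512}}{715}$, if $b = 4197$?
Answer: $\frac{255395671}{103051520} \approx 2.4783$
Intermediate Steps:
$\frac{b}{1689} + \frac{\left(-2406\right) \frac{1}{512}}{715} = \frac{4197}{1689} + \frac{\left(-2406\right) \frac{1}{512}}{715} = 4197 \cdot \frac{1}{1689} + \left(-2406\right) \frac{1}{512} \cdot \frac{1}{715} = \frac{1399}{563} - \frac{1203}{183040} = \frac{255395671}{103051520}$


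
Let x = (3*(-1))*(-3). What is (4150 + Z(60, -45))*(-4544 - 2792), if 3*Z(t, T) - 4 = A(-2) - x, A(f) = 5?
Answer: -30444400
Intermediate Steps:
x = 9 (x = -3*(-3) = 9)
Z(t, T) = 0 (Z(t, T) = 4/3 + (5 - 1*9)/3 = 4/3 + (5 - 9)/3 = 4/3 + (⅓)*(-4) = 4/3 - 4/3 = 0)
(4150 + Z(60, -45))*(-4544 - 2792) = (4150 + 0)*(-4544 - 2792) = 4150*(-7336) = -30444400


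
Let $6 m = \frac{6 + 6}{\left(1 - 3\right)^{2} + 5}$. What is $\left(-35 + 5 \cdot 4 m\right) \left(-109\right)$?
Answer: $\frac{29975}{9} \approx 3330.6$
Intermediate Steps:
$m = \frac{2}{9}$ ($m = \frac{\left(6 + 6\right) \frac{1}{\left(1 - 3\right)^{2} + 5}}{6} = \frac{12 \frac{1}{\left(-2\right)^{2} + 5}}{6} = \frac{12 \frac{1}{4 + 5}}{6} = \frac{12 \cdot \frac{1}{9}}{6} = \frac{1}{6} \cdot \frac{4}{3} = \frac{2}{9} \approx 0.22222$)
$\left(-35 + 5 \cdot 4 m\right) \left(-109\right) = \left(-35 + 5 \cdot 4 \cdot \frac{2}{9}\right) \left(-109\right) = \left(-35 + 20 \cdot \frac{2}{9}\right) \left(-109\right) = \left(-35 + \frac{40}{9}\right) \left(-109\right) = \left(- \frac{275}{9}\right) \left(-109\right) = \frac{29975}{9}$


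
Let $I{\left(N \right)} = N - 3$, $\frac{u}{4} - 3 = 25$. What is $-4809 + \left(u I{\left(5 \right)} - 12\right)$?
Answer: $-4597$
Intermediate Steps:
$u = 112$ ($u = 12 + 4 \cdot 25 = 12 + 100 = 112$)
$I{\left(N \right)} = -3 + N$ ($I{\left(N \right)} = N - 3 = -3 + N$)
$-4809 + \left(u I{\left(5 \right)} - 12\right) = -4809 - \left(12 - 112 \left(-3 + 5\right)\right) = -4809 + \left(112 \cdot 2 - 12\right) = -4809 + \left(224 - 12\right) = -4809 + 212 = -4597$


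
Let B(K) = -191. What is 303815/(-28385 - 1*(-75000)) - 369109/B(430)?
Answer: 3452808940/1780693 ≈ 1939.0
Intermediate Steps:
303815/(-28385 - 1*(-75000)) - 369109/B(430) = 303815/(-28385 - 1*(-75000)) - 369109/(-191) = 303815/(-28385 + 75000) - 369109*(-1/191) = 303815/46615 + 369109/191 = 303815*(1/46615) + 369109/191 = 60763/9323 + 369109/191 = 3452808940/1780693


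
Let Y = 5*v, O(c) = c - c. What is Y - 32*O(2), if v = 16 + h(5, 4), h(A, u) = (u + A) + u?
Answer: 145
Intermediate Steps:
O(c) = 0
h(A, u) = A + 2*u (h(A, u) = (A + u) + u = A + 2*u)
v = 29 (v = 16 + (5 + 2*4) = 16 + (5 + 8) = 16 + 13 = 29)
Y = 145 (Y = 5*29 = 145)
Y - 32*O(2) = 145 - 32*0 = 145 + 0 = 145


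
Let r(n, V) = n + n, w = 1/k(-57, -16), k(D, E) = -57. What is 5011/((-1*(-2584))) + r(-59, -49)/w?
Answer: 17384995/2584 ≈ 6727.9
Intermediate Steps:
w = -1/57 (w = 1/(-57) = -1/57 ≈ -0.017544)
r(n, V) = 2*n
5011/((-1*(-2584))) + r(-59, -49)/w = 5011/((-1*(-2584))) + (2*(-59))/(-1/57) = 5011/2584 - 118*(-57) = 5011*(1/2584) + 6726 = 5011/2584 + 6726 = 17384995/2584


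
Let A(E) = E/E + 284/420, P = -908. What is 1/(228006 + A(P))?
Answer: 105/23940806 ≈ 4.3858e-6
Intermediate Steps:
A(E) = 176/105 (A(E) = 1 + 284*(1/420) = 1 + 71/105 = 176/105)
1/(228006 + A(P)) = 1/(228006 + 176/105) = 1/(23940806/105) = 105/23940806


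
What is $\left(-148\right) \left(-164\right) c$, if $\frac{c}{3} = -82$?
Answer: $-5970912$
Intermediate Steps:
$c = -246$ ($c = 3 \left(-82\right) = -246$)
$\left(-148\right) \left(-164\right) c = \left(-148\right) \left(-164\right) \left(-246\right) = 24272 \left(-246\right) = -5970912$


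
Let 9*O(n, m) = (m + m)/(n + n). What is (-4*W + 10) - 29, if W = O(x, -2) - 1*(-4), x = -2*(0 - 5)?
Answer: -1571/45 ≈ -34.911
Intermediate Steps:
x = 10 (x = -2*(-5) = 10)
O(n, m) = m/(9*n) (O(n, m) = ((m + m)/(n + n))/9 = ((2*m)/((2*n)))/9 = ((2*m)*(1/(2*n)))/9 = (m/n)/9 = m/(9*n))
W = 179/45 (W = (1/9)*(-2)/10 - 1*(-4) = (1/9)*(-2)*(1/10) + 4 = -1/45 + 4 = 179/45 ≈ 3.9778)
(-4*W + 10) - 29 = (-4*179/45 + 10) - 29 = (-716/45 + 10) - 29 = -266/45 - 29 = -1571/45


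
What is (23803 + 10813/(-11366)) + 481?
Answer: 276001131/11366 ≈ 24283.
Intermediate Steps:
(23803 + 10813/(-11366)) + 481 = (23803 + 10813*(-1/11366)) + 481 = (23803 - 10813/11366) + 481 = 270534085/11366 + 481 = 276001131/11366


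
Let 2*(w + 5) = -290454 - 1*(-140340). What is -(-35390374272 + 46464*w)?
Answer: 38878055040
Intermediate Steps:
w = -75062 (w = -5 + (-290454 - 1*(-140340))/2 = -5 + (-290454 + 140340)/2 = -5 + (½)*(-150114) = -5 - 75057 = -75062)
-(-35390374272 + 46464*w) = -46464/(1/(-75062 - 761673)) = -46464/(1/(-836735)) = -46464/(-1/836735) = -46464*(-836735) = 38878055040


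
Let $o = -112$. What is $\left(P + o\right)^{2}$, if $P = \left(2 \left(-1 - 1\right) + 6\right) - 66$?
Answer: $30976$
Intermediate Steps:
$P = -64$ ($P = \left(2 \left(-2\right) + 6\right) - 66 = \left(-4 + 6\right) - 66 = 2 - 66 = -64$)
$\left(P + o\right)^{2} = \left(-64 - 112\right)^{2} = \left(-176\right)^{2} = 30976$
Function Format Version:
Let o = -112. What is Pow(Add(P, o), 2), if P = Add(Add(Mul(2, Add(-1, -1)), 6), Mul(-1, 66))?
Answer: 30976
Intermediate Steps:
P = -64 (P = Add(Add(Mul(2, -2), 6), -66) = Add(Add(-4, 6), -66) = Add(2, -66) = -64)
Pow(Add(P, o), 2) = Pow(Add(-64, -112), 2) = Pow(-176, 2) = 30976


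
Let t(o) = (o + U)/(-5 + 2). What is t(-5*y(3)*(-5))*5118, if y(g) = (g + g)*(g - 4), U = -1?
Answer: 257606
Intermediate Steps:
y(g) = 2*g*(-4 + g) (y(g) = (2*g)*(-4 + g) = 2*g*(-4 + g))
t(o) = ⅓ - o/3 (t(o) = (o - 1)/(-5 + 2) = (-1 + o)/(-3) = (-1 + o)*(-⅓) = ⅓ - o/3)
t(-5*y(3)*(-5))*5118 = (⅓ - (-10*3*(-4 + 3))*(-5)/3)*5118 = (⅓ - (-10*3*(-1))*(-5)/3)*5118 = (⅓ - (-5*(-6))*(-5)/3)*5118 = (⅓ - 10*(-5))*5118 = (⅓ - ⅓*(-150))*5118 = (⅓ + 50)*5118 = (151/3)*5118 = 257606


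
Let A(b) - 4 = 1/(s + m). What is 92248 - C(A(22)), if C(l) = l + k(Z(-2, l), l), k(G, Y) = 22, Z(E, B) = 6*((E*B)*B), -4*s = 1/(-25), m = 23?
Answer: 212202722/2301 ≈ 92222.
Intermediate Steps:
s = 1/100 (s = -1/4/(-25) = -1/4*(-1/25) = 1/100 ≈ 0.010000)
Z(E, B) = 6*E*B**2 (Z(E, B) = 6*((B*E)*B) = 6*(E*B**2) = 6*E*B**2)
A(b) = 9304/2301 (A(b) = 4 + 1/(1/100 + 23) = 4 + 1/(2301/100) = 4 + 100/2301 = 9304/2301)
C(l) = 22 + l (C(l) = l + 22 = 22 + l)
92248 - C(A(22)) = 92248 - (22 + 9304/2301) = 92248 - 1*59926/2301 = 92248 - 59926/2301 = 212202722/2301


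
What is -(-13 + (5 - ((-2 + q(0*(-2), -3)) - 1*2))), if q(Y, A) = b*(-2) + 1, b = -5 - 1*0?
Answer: 15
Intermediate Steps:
b = -5 (b = -5 + 0 = -5)
q(Y, A) = 11 (q(Y, A) = -5*(-2) + 1 = 10 + 1 = 11)
-(-13 + (5 - ((-2 + q(0*(-2), -3)) - 1*2))) = -(-13 + (5 - ((-2 + 11) - 1*2))) = -(-13 + (5 - (9 - 2))) = -(-13 + (5 - 1*7)) = -(-13 + (5 - 7)) = -(-13 - 2) = -1*(-15) = 15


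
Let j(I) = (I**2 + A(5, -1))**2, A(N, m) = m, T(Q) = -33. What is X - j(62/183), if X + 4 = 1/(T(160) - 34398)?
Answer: -61573084485500/12871606089717 ≈ -4.7836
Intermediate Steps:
j(I) = (-1 + I**2)**2 (j(I) = (I**2 - 1)**2 = (-1 + I**2)**2)
X = -137725/34431 (X = -4 + 1/(-33 - 34398) = -4 + 1/(-34431) = -4 - 1/34431 = -137725/34431 ≈ -4.0000)
X - j(62/183) = -137725/34431 - (-1 + (62/183)**2)**2 = -137725/34431 - (-1 + 3844/33489)**2 = -137725/34431 - (-29645/33489)**2 = -137725/34431 - 1*878826025/1121513121 = -137725/34431 - 878826025/1121513121 = -61573084485500/12871606089717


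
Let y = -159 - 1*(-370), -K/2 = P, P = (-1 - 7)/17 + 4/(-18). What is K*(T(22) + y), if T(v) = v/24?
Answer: 134779/459 ≈ 293.64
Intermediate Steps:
T(v) = v/24 (T(v) = v*(1/24) = v/24)
P = -106/153 (P = -8*1/17 + 4*(-1/18) = -8/17 - 2/9 = -106/153 ≈ -0.69281)
K = 212/153 (K = -2*(-106/153) = 212/153 ≈ 1.3856)
y = 211 (y = -159 + 370 = 211)
K*(T(22) + y) = 212*((1/24)*22 + 211)/153 = 212*(11/12 + 211)/153 = (212/153)*(2543/12) = 134779/459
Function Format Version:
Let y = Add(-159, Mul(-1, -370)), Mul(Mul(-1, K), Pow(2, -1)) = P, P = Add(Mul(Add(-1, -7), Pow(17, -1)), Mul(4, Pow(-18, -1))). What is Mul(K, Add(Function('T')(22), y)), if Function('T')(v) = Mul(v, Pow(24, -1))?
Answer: Rational(134779, 459) ≈ 293.64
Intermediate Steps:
Function('T')(v) = Mul(Rational(1, 24), v) (Function('T')(v) = Mul(v, Rational(1, 24)) = Mul(Rational(1, 24), v))
P = Rational(-106, 153) (P = Add(Mul(-8, Rational(1, 17)), Mul(4, Rational(-1, 18))) = Add(Rational(-8, 17), Rational(-2, 9)) = Rational(-106, 153) ≈ -0.69281)
K = Rational(212, 153) (K = Mul(-2, Rational(-106, 153)) = Rational(212, 153) ≈ 1.3856)
y = 211 (y = Add(-159, 370) = 211)
Mul(K, Add(Function('T')(22), y)) = Mul(Rational(212, 153), Add(Mul(Rational(1, 24), 22), 211)) = Mul(Rational(212, 153), Add(Rational(11, 12), 211)) = Mul(Rational(212, 153), Rational(2543, 12)) = Rational(134779, 459)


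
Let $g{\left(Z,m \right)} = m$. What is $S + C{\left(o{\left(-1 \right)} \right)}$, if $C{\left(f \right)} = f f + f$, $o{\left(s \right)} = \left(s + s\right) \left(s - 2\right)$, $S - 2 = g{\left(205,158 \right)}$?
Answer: $202$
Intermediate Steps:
$S = 160$ ($S = 2 + 158 = 160$)
$o{\left(s \right)} = 2 s \left(-2 + s\right)$
$C{\left(f \right)} = f + f^{2}$ ($C{\left(f \right)} = f^{2} + f = f + f^{2}$)
$S + C{\left(o{\left(-1 \right)} \right)} = 160 + 2 \left(-1\right) \left(-2 - 1\right) \left(1 + 2 \left(-1\right) \left(-2 - 1\right)\right) = 160 + 2 \left(-1\right) \left(-3\right) \left(1 + 2 \left(-1\right) \left(-3\right)\right) = 160 + 6 \left(1 + 6\right) = 160 + 6 \cdot 7 = 160 + 42 = 202$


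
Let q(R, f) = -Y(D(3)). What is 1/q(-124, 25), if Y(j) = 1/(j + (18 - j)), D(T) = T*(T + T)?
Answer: -18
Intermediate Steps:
D(T) = 2*T**2 (D(T) = T*(2*T) = 2*T**2)
Y(j) = 1/18
q(R, f) = -1/18 (q(R, f) = -1*1/18 = -1/18)
1/q(-124, 25) = 1/(-1/18) = -18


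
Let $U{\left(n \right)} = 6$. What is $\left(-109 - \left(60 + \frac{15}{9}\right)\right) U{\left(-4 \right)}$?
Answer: $-1024$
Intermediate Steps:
$\left(-109 - \left(60 + \frac{15}{9}\right)\right) U{\left(-4 \right)} = \left(-109 - \left(60 + \frac{15}{9}\right)\right) 6 = \left(-109 - \frac{185}{3}\right) 6 = \left(- \frac{512}{3}\right) 6 = -1024$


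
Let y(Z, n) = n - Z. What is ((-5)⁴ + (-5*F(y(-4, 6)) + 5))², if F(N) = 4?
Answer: 372100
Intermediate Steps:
((-5)⁴ + (-5*F(y(-4, 6)) + 5))² = ((-5)⁴ + (-5*4 + 5))² = (625 + (-20 + 5))² = (625 - 15)² = 610² = 372100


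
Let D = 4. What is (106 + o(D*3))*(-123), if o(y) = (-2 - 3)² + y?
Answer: -17589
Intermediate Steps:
o(y) = 25 + y (o(y) = (-5)² + y = 25 + y)
(106 + o(D*3))*(-123) = (106 + (25 + 4*3))*(-123) = (106 + (25 + 12))*(-123) = (106 + 37)*(-123) = 143*(-123) = -17589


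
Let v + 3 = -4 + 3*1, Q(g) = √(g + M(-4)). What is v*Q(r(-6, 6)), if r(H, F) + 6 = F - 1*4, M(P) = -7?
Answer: -4*I*√11 ≈ -13.266*I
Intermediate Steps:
r(H, F) = -10 + F (r(H, F) = -6 + (F - 1*4) = -6 + (F - 4) = -6 + (-4 + F) = -10 + F)
Q(g) = √(-7 + g) (Q(g) = √(g - 7) = √(-7 + g))
v = -4 (v = -3 + (-4 + 3*1) = -3 + (-4 + 3) = -3 - 1 = -4)
v*Q(r(-6, 6)) = -4*√(-7 + (-10 + 6)) = -4*√(-7 - 4) = -4*I*√11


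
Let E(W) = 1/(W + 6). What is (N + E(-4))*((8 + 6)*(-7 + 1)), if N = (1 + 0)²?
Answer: -126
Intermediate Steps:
N = 1 (N = 1² = 1)
E(W) = 1/(6 + W)
(N + E(-4))*((8 + 6)*(-7 + 1)) = (1 + 1/(6 - 4))*((8 + 6)*(-7 + 1)) = (1 + 1/2)*(14*(-6)) = (1 + ½)*(-84) = (3/2)*(-84) = -126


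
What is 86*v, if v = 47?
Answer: 4042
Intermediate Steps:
86*v = 86*47 = 4042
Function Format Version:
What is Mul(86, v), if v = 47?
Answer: 4042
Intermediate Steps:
Mul(86, v) = Mul(86, 47) = 4042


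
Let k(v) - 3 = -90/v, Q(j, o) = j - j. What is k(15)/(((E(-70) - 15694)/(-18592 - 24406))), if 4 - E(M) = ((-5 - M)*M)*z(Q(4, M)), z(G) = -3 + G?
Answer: -21499/4890 ≈ -4.3965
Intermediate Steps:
Q(j, o) = 0
E(M) = 4 + 3*M*(-5 - M) (E(M) = 4 - (-5 - M)*M*(-3 + 0) = 4 - M*(-5 - M)*(-3) = 4 - (-3)*M*(-5 - M) = 4 + 3*M*(-5 - M))
k(v) = 3 - 90/v
k(15)/(((E(-70) - 15694)/(-18592 - 24406))) = (3 - 90/15)/((((4 - 15*(-70) - 3*(-70)²) - 15694)/(-18592 - 24406))) = (3 - 90*1/15)/((((4 + 1050 - 3*4900) - 15694)/(-42998))) = (3 - 6)/((((4 + 1050 - 14700) - 15694)*(-1/42998))) = -3*(-42998/(-13646 - 15694)) = -3/((-29340*(-1/42998))) = -3/14670/21499 = -3*21499/14670 = -21499/4890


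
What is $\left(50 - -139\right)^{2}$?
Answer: $35721$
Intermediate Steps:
$\left(50 - -139\right)^{2} = \left(50 + 139\right)^{2} = 189^{2} = 35721$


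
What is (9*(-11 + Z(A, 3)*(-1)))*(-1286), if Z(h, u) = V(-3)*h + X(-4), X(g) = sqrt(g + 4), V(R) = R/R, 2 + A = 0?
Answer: 104166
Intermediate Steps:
A = -2 (A = -2 + 0 = -2)
V(R) = 1
X(g) = sqrt(4 + g)
Z(h, u) = h (Z(h, u) = 1*h + sqrt(4 - 4) = h + sqrt(0) = h + 0 = h)
(9*(-11 + Z(A, 3)*(-1)))*(-1286) = (9*(-11 - 2*(-1)))*(-1286) = (9*(-11 + 2))*(-1286) = (9*(-9))*(-1286) = -81*(-1286) = 104166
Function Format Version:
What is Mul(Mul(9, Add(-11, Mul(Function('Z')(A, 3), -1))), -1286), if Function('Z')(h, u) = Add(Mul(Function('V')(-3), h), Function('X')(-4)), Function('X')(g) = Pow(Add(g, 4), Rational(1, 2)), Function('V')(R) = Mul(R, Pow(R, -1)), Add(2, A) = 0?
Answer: 104166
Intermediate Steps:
A = -2 (A = Add(-2, 0) = -2)
Function('V')(R) = 1
Function('X')(g) = Pow(Add(4, g), Rational(1, 2))
Function('Z')(h, u) = h (Function('Z')(h, u) = Add(Mul(1, h), Pow(Add(4, -4), Rational(1, 2))) = Add(h, Pow(0, Rational(1, 2))) = Add(h, 0) = h)
Mul(Mul(9, Add(-11, Mul(Function('Z')(A, 3), -1))), -1286) = Mul(Mul(9, Add(-11, Mul(-2, -1))), -1286) = Mul(Mul(9, Add(-11, 2)), -1286) = Mul(Mul(9, -9), -1286) = Mul(-81, -1286) = 104166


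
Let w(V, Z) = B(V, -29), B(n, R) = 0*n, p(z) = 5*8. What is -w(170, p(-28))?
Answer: 0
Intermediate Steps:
p(z) = 40
B(n, R) = 0
w(V, Z) = 0
-w(170, p(-28)) = -1*0 = 0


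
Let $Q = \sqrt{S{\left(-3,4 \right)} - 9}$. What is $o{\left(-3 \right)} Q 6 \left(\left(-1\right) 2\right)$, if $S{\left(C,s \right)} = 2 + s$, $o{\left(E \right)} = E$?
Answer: $36 i \sqrt{3} \approx 62.354 i$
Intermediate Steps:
$Q = i \sqrt{3}$ ($Q = \sqrt{\left(2 + 4\right) - 9} = \sqrt{6 - 9} = \sqrt{-3} = i \sqrt{3} \approx 1.732 i$)
$o{\left(-3 \right)} Q 6 \left(\left(-1\right) 2\right) = - 3 i \sqrt{3} \cdot 6 \left(\left(-1\right) 2\right) = - 3 \cdot 6 i \sqrt{3} \left(-2\right) = - 18 i \sqrt{3} \left(-2\right) = 36 i \sqrt{3}$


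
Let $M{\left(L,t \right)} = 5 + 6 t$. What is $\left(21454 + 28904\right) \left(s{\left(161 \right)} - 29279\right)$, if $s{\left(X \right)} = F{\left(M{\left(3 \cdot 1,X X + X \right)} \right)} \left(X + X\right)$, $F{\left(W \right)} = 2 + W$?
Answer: $2536200046842$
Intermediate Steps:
$s{\left(X \right)} = 2 X \left(7 + 6 X + 6 X^{2}\right)$ ($s{\left(X \right)} = \left(2 + \left(5 + 6 \left(X X + X\right)\right)\right) \left(X + X\right) = \left(2 + \left(5 + 6 \left(X^{2} + X\right)\right)\right) 2 X = \left(2 + \left(5 + 6 \left(X + X^{2}\right)\right)\right) 2 X = \left(2 + \left(5 + \left(6 X + 6 X^{2}\right)\right)\right) 2 X = \left(2 + \left(5 + 6 X + 6 X^{2}\right)\right) 2 X = \left(7 + 6 X + 6 X^{2}\right) 2 X = 2 X \left(7 + 6 X + 6 X^{2}\right)$)
$\left(21454 + 28904\right) \left(s{\left(161 \right)} - 29279\right) = \left(21454 + 28904\right) \left(2 \cdot 161 \left(7 + 6 \cdot 161 \left(1 + 161\right)\right) - 29279\right) = 50358 \left(2 \cdot 161 \left(7 + 6 \cdot 161 \cdot 162\right) - 29279\right) = 50358 \left(2 \cdot 161 \left(7 + 156492\right) - 29279\right) = 50358 \left(2 \cdot 161 \cdot 156499 - 29279\right) = 50358 \left(50392678 - 29279\right) = 50358 \cdot 50363399 = 2536200046842$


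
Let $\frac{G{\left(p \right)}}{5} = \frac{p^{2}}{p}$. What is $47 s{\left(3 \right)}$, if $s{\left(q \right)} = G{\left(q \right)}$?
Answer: $705$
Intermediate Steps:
$G{\left(p \right)} = 5 p$ ($G{\left(p \right)} = 5 \frac{p^{2}}{p} = 5 p$)
$s{\left(q \right)} = 5 q$
$47 s{\left(3 \right)} = 47 \cdot 5 \cdot 3 = 47 \cdot 15 = 705$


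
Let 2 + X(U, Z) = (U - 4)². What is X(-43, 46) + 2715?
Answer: 4922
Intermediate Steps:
X(U, Z) = -2 + (-4 + U)² (X(U, Z) = -2 + (U - 4)² = -2 + (-4 + U)²)
X(-43, 46) + 2715 = (-2 + (-4 - 43)²) + 2715 = (-2 + (-47)²) + 2715 = (-2 + 2209) + 2715 = 2207 + 2715 = 4922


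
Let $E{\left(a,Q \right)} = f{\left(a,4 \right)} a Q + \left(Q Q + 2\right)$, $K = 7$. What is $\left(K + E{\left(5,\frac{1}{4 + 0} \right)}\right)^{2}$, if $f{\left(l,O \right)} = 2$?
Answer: $\frac{34225}{256} \approx 133.69$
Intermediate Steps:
$E{\left(a,Q \right)} = 2 + Q^{2} + 2 Q a$ ($E{\left(a,Q \right)} = 2 a Q + \left(Q Q + 2\right) = 2 Q a + \left(Q^{2} + 2\right) = 2 Q a + \left(2 + Q^{2}\right) = 2 + Q^{2} + 2 Q a$)
$\left(K + E{\left(5,\frac{1}{4 + 0} \right)}\right)^{2} = \left(7 + \left(2 + \left(\frac{1}{4 + 0}\right)^{2} + 2 \frac{1}{4 + 0} \cdot 5\right)\right)^{2} = \left(7 + \left(2 + \left(\frac{1}{4}\right)^{2} + 2 \cdot \frac{1}{4} \cdot 5\right)\right)^{2} = \left(7 + \left(2 + \frac{1}{16} + \frac{5}{2}\right)\right)^{2} = \left(7 + \frac{73}{16}\right)^{2} = \left(\frac{185}{16}\right)^{2} = \frac{34225}{256}$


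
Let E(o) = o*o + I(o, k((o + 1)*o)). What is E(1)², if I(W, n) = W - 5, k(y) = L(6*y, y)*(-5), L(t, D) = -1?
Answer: 9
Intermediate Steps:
k(y) = 5 (k(y) = -1*(-5) = 5)
I(W, n) = -5 + W
E(o) = -5 + o + o² (E(o) = o*o + (-5 + o) = o² + (-5 + o) = -5 + o + o²)
E(1)² = (-5 + 1 + 1²)² = (-5 + 1 + 1)² = (-3)² = 9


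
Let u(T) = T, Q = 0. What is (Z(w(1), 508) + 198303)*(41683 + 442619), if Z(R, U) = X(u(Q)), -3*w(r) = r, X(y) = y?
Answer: 96038539506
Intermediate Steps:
w(r) = -r/3
Z(R, U) = 0
(Z(w(1), 508) + 198303)*(41683 + 442619) = (0 + 198303)*(41683 + 442619) = 198303*484302 = 96038539506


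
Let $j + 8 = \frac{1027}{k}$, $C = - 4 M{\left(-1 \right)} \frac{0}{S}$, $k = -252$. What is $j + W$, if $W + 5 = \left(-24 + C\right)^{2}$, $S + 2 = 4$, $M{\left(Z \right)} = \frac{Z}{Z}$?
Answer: $\frac{140849}{252} \approx 558.92$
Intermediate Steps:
$M{\left(Z \right)} = 1$
$S = 2$ ($S = -2 + 4 = 2$)
$C = 0$ ($C = \left(-4\right) 1 \cdot \frac{0}{2} = - 4 \cdot 0 \cdot \frac{1}{2} = \left(-4\right) 0 = 0$)
$j = - \frac{3043}{252}$ ($j = -8 + \frac{1027}{-252} = -8 + 1027 \left(- \frac{1}{252}\right) = -8 - \frac{1027}{252} = - \frac{3043}{252} \approx -12.075$)
$W = 571$ ($W = -5 + \left(-24 + 0\right)^{2} = -5 + \left(-24\right)^{2} = -5 + 576 = 571$)
$j + W = - \frac{3043}{252} + 571 = \frac{140849}{252}$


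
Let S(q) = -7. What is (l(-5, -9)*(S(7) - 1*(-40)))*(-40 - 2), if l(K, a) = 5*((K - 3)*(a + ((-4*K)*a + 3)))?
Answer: -10311840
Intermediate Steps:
l(K, a) = 5*(-3 + K)*(3 + a - 4*K*a) (l(K, a) = 5*((-3 + K)*(a + (-4*K*a + 3))) = 5*((-3 + K)*(a + (3 - 4*K*a))) = 5*((-3 + K)*(3 + a - 4*K*a)) = 5*(-3 + K)*(3 + a - 4*K*a))
(l(-5, -9)*(S(7) - 1*(-40)))*(-40 - 2) = ((-45 - 15*(-9) + 15*(-5) - 20*(-9)*(-5)² + 65*(-5)*(-9))*(-7 - 1*(-40)))*(-40 - 2) = ((-45 + 135 - 75 - 20*(-9)*25 + 2925)*(-7 + 40))*(-42) = ((-45 + 135 - 75 + 4500 + 2925)*33)*(-42) = (7440*33)*(-42) = 245520*(-42) = -10311840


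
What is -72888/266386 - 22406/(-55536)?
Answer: 480184187/3698503224 ≈ 0.12983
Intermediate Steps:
-72888/266386 - 22406/(-55536) = -72888*1/266386 - 22406*(-1/55536) = -36444/133193 + 11203/27768 = 480184187/3698503224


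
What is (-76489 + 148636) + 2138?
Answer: 74285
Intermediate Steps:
(-76489 + 148636) + 2138 = 72147 + 2138 = 74285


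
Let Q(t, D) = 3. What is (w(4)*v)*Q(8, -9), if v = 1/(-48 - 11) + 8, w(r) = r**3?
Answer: 90432/59 ≈ 1532.7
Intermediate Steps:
v = 471/59 (v = 1/(-59) + 8 = -1/59 + 8 = 471/59 ≈ 7.9830)
(w(4)*v)*Q(8, -9) = (4**3*(471/59))*3 = (64*(471/59))*3 = (30144/59)*3 = 90432/59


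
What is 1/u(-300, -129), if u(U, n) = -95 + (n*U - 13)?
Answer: 1/38592 ≈ 2.5912e-5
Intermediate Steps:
u(U, n) = -108 + U*n (u(U, n) = -95 + (U*n - 13) = -95 + (-13 + U*n) = -108 + U*n)
1/u(-300, -129) = 1/(-108 - 300*(-129)) = 1/(-108 + 38700) = 1/38592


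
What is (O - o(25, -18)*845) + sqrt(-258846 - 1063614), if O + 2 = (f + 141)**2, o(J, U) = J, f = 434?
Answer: 309498 + 6*I*sqrt(36735) ≈ 3.095e+5 + 1150.0*I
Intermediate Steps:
O = 330623 (O = -2 + (434 + 141)**2 = -2 + 575**2 = -2 + 330625 = 330623)
(O - o(25, -18)*845) + sqrt(-258846 - 1063614) = (330623 - 25*845) + sqrt(-258846 - 1063614) = (330623 - 1*21125) + sqrt(-1322460) = (330623 - 21125) + 6*I*sqrt(36735) = 309498 + 6*I*sqrt(36735)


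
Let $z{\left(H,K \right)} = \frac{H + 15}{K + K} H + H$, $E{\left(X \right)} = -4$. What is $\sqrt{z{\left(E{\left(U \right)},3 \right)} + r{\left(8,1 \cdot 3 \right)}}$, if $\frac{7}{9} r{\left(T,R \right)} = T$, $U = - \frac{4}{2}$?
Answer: $\frac{i \sqrt{462}}{21} \approx 1.0235 i$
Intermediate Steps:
$U = -2$ ($U = \left(-4\right) \frac{1}{2} = -2$)
$r{\left(T,R \right)} = \frac{9 T}{7}$
$z{\left(H,K \right)} = H + \frac{H \left(15 + H\right)}{2 K}$ ($z{\left(H,K \right)} = \frac{15 + H}{2 K} H + H = \frac{H \left(15 + H\right)}{2 K} + H = H + \frac{H \left(15 + H\right)}{2 K}$)
$\sqrt{z{\left(E{\left(U \right)},3 \right)} + r{\left(8,1 \cdot 3 \right)}} = \sqrt{\frac{1}{2} \left(-4\right) \frac{1}{3} \left(15 - 4 + 2 \cdot 3\right) + \frac{9}{7} \cdot 8} = \sqrt{\frac{1}{2} \left(-4\right) \frac{1}{3} \left(15 - 4 + 6\right) + \frac{72}{7}} = \sqrt{\frac{1}{2} \left(-4\right) \frac{1}{3} \cdot 17 + \frac{72}{7}} = \sqrt{- \frac{34}{3} + \frac{72}{7}} = \sqrt{- \frac{22}{21}} = \frac{i \sqrt{462}}{21}$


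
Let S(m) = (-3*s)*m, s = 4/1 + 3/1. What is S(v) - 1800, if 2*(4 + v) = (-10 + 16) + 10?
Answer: -1884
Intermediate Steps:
s = 7 (s = 4*1 + 3*1 = 4 + 3 = 7)
v = 4 (v = -4 + ((-10 + 16) + 10)/2 = -4 + (6 + 10)/2 = -4 + (1/2)*16 = -4 + 8 = 4)
S(m) = -21*m (S(m) = (-3*7)*m = -21*m)
S(v) - 1800 = -21*4 - 1800 = -84 - 1800 = -1884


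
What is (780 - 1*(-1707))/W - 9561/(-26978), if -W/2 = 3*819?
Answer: -239423/1578213 ≈ -0.15171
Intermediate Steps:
W = -4914 (W = -6*819 = -2*2457 = -4914)
(780 - 1*(-1707))/W - 9561/(-26978) = (780 - 1*(-1707))/(-4914) - 9561/(-26978) = (780 + 1707)*(-1/4914) - 9561*(-1/26978) = 2487*(-1/4914) + 9561/26978 = -829/1638 + 9561/26978 = -239423/1578213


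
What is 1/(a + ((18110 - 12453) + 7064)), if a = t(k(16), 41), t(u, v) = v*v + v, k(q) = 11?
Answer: 1/14443 ≈ 6.9238e-5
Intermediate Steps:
t(u, v) = v + v**2 (t(u, v) = v**2 + v = v + v**2)
a = 1722 (a = 41*(1 + 41) = 41*42 = 1722)
1/(a + ((18110 - 12453) + 7064)) = 1/(1722 + ((18110 - 12453) + 7064)) = 1/(1722 + (5657 + 7064)) = 1/(1722 + 12721) = 1/14443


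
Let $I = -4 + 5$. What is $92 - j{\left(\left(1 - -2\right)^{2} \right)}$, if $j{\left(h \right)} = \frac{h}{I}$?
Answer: $83$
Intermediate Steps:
$I = 1$
$j{\left(h \right)} = h$ ($j{\left(h \right)} = \frac{h}{1} = h 1 = h$)
$92 - j{\left(\left(1 - -2\right)^{2} \right)} = 92 - \left(1 - -2\right)^{2} = 92 - \left(1 + 2\right)^{2} = 92 - 3^{2} = 92 - 9 = 83$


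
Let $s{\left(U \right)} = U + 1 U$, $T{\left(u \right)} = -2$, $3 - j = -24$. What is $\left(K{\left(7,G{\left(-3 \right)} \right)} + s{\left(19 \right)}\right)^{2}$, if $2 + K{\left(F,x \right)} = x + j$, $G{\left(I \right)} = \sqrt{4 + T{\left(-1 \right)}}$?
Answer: $\left(63 + \sqrt{2}\right)^{2} \approx 4149.2$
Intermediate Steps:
$j = 27$ ($j = 3 - -24 = 3 + 24 = 27$)
$s{\left(U \right)} = 2 U$ ($s{\left(U \right)} = U + U = 2 U$)
$G{\left(I \right)} = \sqrt{2}$ ($G{\left(I \right)} = \sqrt{4 - 2} = \sqrt{2}$)
$K{\left(F,x \right)} = 25 + x$ ($K{\left(F,x \right)} = -2 + \left(x + 27\right) = -2 + \left(27 + x\right) = 25 + x$)
$\left(K{\left(7,G{\left(-3 \right)} \right)} + s{\left(19 \right)}\right)^{2} = \left(\left(25 + \sqrt{2}\right) + 2 \cdot 19\right)^{2} = \left(\left(25 + \sqrt{2}\right) + 38\right)^{2} = \left(63 + \sqrt{2}\right)^{2}$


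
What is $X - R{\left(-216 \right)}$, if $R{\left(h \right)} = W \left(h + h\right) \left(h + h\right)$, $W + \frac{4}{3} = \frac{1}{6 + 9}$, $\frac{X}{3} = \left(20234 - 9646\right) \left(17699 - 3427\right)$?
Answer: $\frac{2267860992}{5} \approx 4.5357 \cdot 10^{8}$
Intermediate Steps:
$X = 453335808$ ($X = 3 \left(20234 - 9646\right) \left(17699 - 3427\right) = 3 \cdot 10588 \cdot 14272 = 3 \cdot 151111936 = 453335808$)
$W = - \frac{19}{15}$ ($W = - \frac{4}{3} + \frac{1}{6 + 9} = - \frac{4}{3} + \frac{1}{15} = - \frac{19}{15} \approx -1.2667$)
$R{\left(h \right)} = - \frac{76 h^{2}}{15}$ ($R{\left(h \right)} = - \frac{19 \left(h + h\right) \left(h + h\right)}{15} = - \frac{19 \cdot 2 h 2 h}{15} = - \frac{19 \cdot 4 h^{2}}{15} = - \frac{76 h^{2}}{15}$)
$X - R{\left(-216 \right)} = 453335808 - - \frac{76 \left(-216\right)^{2}}{15} = 453335808 - \left(- \frac{76}{15}\right) 46656 = 453335808 - - \frac{1181952}{5} = 453335808 + \frac{1181952}{5} = \frac{2267860992}{5}$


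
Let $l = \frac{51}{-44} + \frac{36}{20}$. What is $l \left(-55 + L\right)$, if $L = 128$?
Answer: $\frac{10293}{220} \approx 46.786$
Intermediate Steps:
$l = \frac{141}{220}$ ($l = 51 \left(- \frac{1}{44}\right) + 36 \cdot \frac{1}{20} = - \frac{51}{44} + \frac{9}{5} = \frac{141}{220} \approx 0.64091$)
$l \left(-55 + L\right) = \frac{141 \left(-55 + 128\right)}{220} = \frac{141}{220} \cdot 73 = \frac{10293}{220}$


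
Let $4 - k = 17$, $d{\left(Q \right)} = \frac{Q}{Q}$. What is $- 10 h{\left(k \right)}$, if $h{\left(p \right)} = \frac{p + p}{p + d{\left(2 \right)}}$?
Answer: $- \frac{65}{3} \approx -21.667$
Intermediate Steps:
$d{\left(Q \right)} = 1$
$k = -13$ ($k = 4 - 17 = -13$)
$h{\left(p \right)} = \frac{2 p}{1 + p}$ ($h{\left(p \right)} = \frac{p + p}{p + 1} = \frac{2 p}{1 + p}$)
$- 10 h{\left(k \right)} = - 10 \cdot 2 \left(-13\right) \frac{1}{1 - 13} = - 10 \cdot 2 \left(-13\right) \frac{1}{-12} = - 10 \cdot 2 \left(-13\right) \left(- \frac{1}{12}\right) = \left(-10\right) \frac{13}{6} = - \frac{65}{3}$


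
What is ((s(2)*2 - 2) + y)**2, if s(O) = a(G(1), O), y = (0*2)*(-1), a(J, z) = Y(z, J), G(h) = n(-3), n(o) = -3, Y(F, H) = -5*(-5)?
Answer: 2304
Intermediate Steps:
Y(F, H) = 25
G(h) = -3
a(J, z) = 25
y = 0 (y = 0*(-1) = 0)
s(O) = 25
((s(2)*2 - 2) + y)**2 = ((25*2 - 2) + 0)**2 = ((50 - 2) + 0)**2 = (48 + 0)**2 = 48**2 = 2304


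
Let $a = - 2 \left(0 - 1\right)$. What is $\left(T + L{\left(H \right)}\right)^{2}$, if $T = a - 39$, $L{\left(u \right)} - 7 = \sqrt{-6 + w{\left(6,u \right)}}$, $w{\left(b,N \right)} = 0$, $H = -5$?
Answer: $\left(-30 + i \sqrt{6}\right)^{2} \approx 894.0 - 146.97 i$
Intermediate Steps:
$L{\left(u \right)} = 7 + i \sqrt{6}$ ($L{\left(u \right)} = 7 + \sqrt{-6 + 0} = 7 + \sqrt{-6} = 7 + i \sqrt{6}$)
$a = 2$ ($a = \left(-2\right) \left(-1\right) = 2$)
$T = -37$ ($T = 2 - 39 = -37$)
$\left(T + L{\left(H \right)}\right)^{2} = \left(-37 + \left(7 + i \sqrt{6}\right)\right)^{2} = \left(-30 + i \sqrt{6}\right)^{2}$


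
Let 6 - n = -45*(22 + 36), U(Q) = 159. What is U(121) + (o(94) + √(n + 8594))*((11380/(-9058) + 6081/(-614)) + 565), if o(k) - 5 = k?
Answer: 152914115373/2780806 + 1540120881*√11210/2780806 ≈ 1.1363e+5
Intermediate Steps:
o(k) = 5 + k
n = 2616 (n = 6 - (-45)*(22 + 36) = 6 - (-45)*58 = 6 - 1*(-2610) = 6 + 2610 = 2616)
U(121) + (o(94) + √(n + 8594))*((11380/(-9058) + 6081/(-614)) + 565) = 159 + ((5 + 94) + √(2616 + 8594))*((11380/(-9058) + 6081/(-614)) + 565) = 159 + (99 + √11210)*((11380*(-1/9058) + 6081*(-1/614)) + 565) = 159 + (99 + √11210)*((-5690/4529 - 6081/614) + 565) = 159 + (99 + √11210)*(-31034509/2780806 + 565) = 159 + (99 + √11210)*(1540120881/2780806) = 159 + (152471967219/2780806 + 1540120881*√11210/2780806) = 152914115373/2780806 + 1540120881*√11210/2780806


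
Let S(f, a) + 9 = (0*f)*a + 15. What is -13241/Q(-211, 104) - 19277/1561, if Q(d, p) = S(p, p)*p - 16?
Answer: -32389617/949088 ≈ -34.127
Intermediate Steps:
S(f, a) = 6 (S(f, a) = -9 + ((0*f)*a + 15) = -9 + (0*a + 15) = -9 + (0 + 15) = -9 + 15 = 6)
Q(d, p) = -16 + 6*p (Q(d, p) = 6*p - 16 = -16 + 6*p)
-13241/Q(-211, 104) - 19277/1561 = -13241/(-16 + 6*104) - 19277/1561 = -13241/(-16 + 624) - 19277*1/1561 = -13241/608 - 19277/1561 = -32389617/949088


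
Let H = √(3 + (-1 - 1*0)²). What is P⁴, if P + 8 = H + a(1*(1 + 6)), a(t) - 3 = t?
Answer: 256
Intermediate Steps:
a(t) = 3 + t
H = 2 (H = √(3 + (-1 + 0)²) = √(3 + (-1)²) = √(3 + 1) = √4 = 2)
P = 4 (P = -8 + (2 + (3 + 1*(1 + 6))) = -8 + (2 + (3 + 1*7)) = -8 + (2 + (3 + 7)) = -8 + (2 + 10) = -8 + 12 = 4)
P⁴ = 4⁴ = 256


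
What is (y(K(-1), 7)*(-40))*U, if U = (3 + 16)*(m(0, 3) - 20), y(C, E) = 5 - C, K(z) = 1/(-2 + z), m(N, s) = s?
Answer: 206720/3 ≈ 68907.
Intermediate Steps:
U = -323 (U = (3 + 16)*(3 - 20) = 19*(-17) = -323)
(y(K(-1), 7)*(-40))*U = ((5 - 1/(-2 - 1))*(-40))*(-323) = ((5 - 1/(-3))*(-40))*(-323) = ((5 - 1*(-⅓))*(-40))*(-323) = ((5 + ⅓)*(-40))*(-323) = ((16/3)*(-40))*(-323) = -640/3*(-323) = 206720/3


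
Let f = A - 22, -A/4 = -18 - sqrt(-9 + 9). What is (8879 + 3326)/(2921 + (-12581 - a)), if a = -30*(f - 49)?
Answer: -2441/1926 ≈ -1.2674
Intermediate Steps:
A = 72 (A = -4*(-18 - sqrt(-9 + 9)) = -4*(-18 - sqrt(0)) = -4*(-18 - 1*0) = -4*(-18 + 0) = -4*(-18) = 72)
f = 50 (f = 72 - 22 = 50)
a = -30 (a = -30*(50 - 49) = -30*1 = -30)
(8879 + 3326)/(2921 + (-12581 - a)) = (8879 + 3326)/(2921 + (-12581 - 1*(-30))) = 12205/(2921 + (-12581 + 30)) = 12205/(2921 - 12551) = 12205/(-9630) = 12205*(-1/9630) = -2441/1926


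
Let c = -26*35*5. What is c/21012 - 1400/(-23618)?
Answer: -2787325/17723622 ≈ -0.15727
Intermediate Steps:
c = -4550 (c = -910*5 = -4550)
c/21012 - 1400/(-23618) = -4550/21012 - 1400/(-23618) = -4550*1/21012 - 1400*(-1/23618) = -2275/10506 + 100/1687 = -2787325/17723622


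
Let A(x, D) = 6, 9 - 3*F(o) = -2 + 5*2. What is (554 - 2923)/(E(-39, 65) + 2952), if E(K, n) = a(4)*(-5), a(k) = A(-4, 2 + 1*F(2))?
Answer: -2369/2922 ≈ -0.81075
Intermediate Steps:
F(o) = 1/3 (F(o) = 3 - (-2 + 5*2)/3 = 3 - (-2 + 10)/3 = 3 - 1/3*8 = 3 - 8/3 = 1/3)
a(k) = 6
E(K, n) = -30 (E(K, n) = 6*(-5) = -30)
(554 - 2923)/(E(-39, 65) + 2952) = (554 - 2923)/(-30 + 2952) = -2369/2922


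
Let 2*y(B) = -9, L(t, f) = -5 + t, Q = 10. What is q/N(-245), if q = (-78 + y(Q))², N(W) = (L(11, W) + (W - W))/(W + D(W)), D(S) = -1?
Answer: -1116225/4 ≈ -2.7906e+5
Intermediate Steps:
y(B) = -9/2 (y(B) = (½)*(-9) = -9/2)
N(W) = 6/(-1 + W) (N(W) = ((-5 + 11) + (W - W))/(W - 1) = (6 + 0)/(-1 + W) = 6/(-1 + W))
q = 27225/4 (q = (-78 - 9/2)² = (-165/2)² = 27225/4 ≈ 6806.3)
q/N(-245) = 27225/(4*((6/(-1 - 245)))) = 27225/(4*((6/(-246)))) = 27225/(4*((6*(-1/246)))) = 27225/(4*(-1/41)) = (27225/4)*(-41) = -1116225/4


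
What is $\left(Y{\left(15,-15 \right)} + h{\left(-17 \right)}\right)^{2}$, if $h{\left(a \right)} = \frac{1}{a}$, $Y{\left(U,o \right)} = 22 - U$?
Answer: $\frac{13924}{289} \approx 48.18$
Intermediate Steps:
$\left(Y{\left(15,-15 \right)} + h{\left(-17 \right)}\right)^{2} = \left(\left(22 - 15\right) + \frac{1}{-17}\right)^{2} = \left(\left(22 - 15\right) - \frac{1}{17}\right)^{2} = \left(7 - \frac{1}{17}\right)^{2} = \left(\frac{118}{17}\right)^{2} = \frac{13924}{289}$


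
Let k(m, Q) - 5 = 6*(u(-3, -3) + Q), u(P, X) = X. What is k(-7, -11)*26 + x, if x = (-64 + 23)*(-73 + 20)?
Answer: 119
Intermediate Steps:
k(m, Q) = -13 + 6*Q (k(m, Q) = 5 + 6*(-3 + Q) = 5 + (-18 + 6*Q) = -13 + 6*Q)
x = 2173 (x = -41*(-53) = 2173)
k(-7, -11)*26 + x = (-13 + 6*(-11))*26 + 2173 = (-13 - 66)*26 + 2173 = -79*26 + 2173 = -2054 + 2173 = 119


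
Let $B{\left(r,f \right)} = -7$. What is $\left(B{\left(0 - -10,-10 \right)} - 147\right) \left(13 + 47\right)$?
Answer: $-9240$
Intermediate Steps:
$\left(B{\left(0 - -10,-10 \right)} - 147\right) \left(13 + 47\right) = \left(-7 - 147\right) \left(13 + 47\right) = \left(-154\right) 60 = -9240$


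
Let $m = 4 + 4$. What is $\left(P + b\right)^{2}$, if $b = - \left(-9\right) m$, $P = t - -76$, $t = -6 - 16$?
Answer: $15876$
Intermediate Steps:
$t = -22$ ($t = -6 - 16 = -22$)
$m = 8$
$P = 54$ ($P = -22 - -76 = -22 + 76 = 54$)
$b = 72$ ($b = - \left(-9\right) 8 = \left(-1\right) \left(-72\right) = 72$)
$\left(P + b\right)^{2} = \left(54 + 72\right)^{2} = 126^{2} = 15876$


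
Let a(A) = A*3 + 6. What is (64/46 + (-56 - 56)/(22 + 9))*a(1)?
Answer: -14256/713 ≈ -19.994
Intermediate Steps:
a(A) = 6 + 3*A (a(A) = 3*A + 6 = 6 + 3*A)
(64/46 + (-56 - 56)/(22 + 9))*a(1) = (64/46 + (-56 - 56)/(22 + 9))*(6 + 3*1) = (64*(1/46) - 112/31)*(6 + 3) = (32/23 - 112*1/31)*9 = (32/23 - 112/31)*9 = -1584/713*9 = -14256/713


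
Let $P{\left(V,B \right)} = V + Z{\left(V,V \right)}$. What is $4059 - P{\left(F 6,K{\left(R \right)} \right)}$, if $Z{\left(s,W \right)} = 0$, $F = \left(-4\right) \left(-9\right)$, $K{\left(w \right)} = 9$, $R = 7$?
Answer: $3843$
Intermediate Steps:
$F = 36$
$P{\left(V,B \right)} = V$ ($P{\left(V,B \right)} = V + 0 = V$)
$4059 - P{\left(F 6,K{\left(R \right)} \right)} = 4059 - 36 \cdot 6 = 4059 - 216 = 3843$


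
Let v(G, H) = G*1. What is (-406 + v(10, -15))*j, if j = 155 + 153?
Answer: -121968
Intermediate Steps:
v(G, H) = G
j = 308
(-406 + v(10, -15))*j = (-406 + 10)*308 = -396*308 = -121968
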